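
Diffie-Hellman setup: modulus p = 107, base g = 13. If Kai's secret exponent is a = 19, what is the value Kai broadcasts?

Public value = 13^19 mod 107.
13^1 ≡ 13 (mod 107)
13^2 = (13^1)^2 ≡ 13^2 = 169 ≡ 62 (mod 107)
13^4 = (13^2)^2 ≡ 62^2 = 3844 ≡ 99 (mod 107)
13^8 = (13^4)^2 ≡ 99^2 = 9801 ≡ 64 (mod 107)
13^16 = (13^8)^2 ≡ 64^2 = 4096 ≡ 30 (mod 107)
13^19 = 13^16 · 13^2 · 13^1 ≡ 30 · 62 · 13 ≡ 105 (mod 107).

105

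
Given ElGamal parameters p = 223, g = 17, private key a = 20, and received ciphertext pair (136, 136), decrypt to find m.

Shared mask s = c₁^a mod p = 136^20 mod 223.
136^1 ≡ 136 (mod 223)
136^2 = (136^1)^2 ≡ 136^2 = 18496 ≡ 210 (mod 223)
136^4 = (136^2)^2 ≡ 210^2 = 44100 ≡ 169 (mod 223)
136^8 = (136^4)^2 ≡ 169^2 = 28561 ≡ 17 (mod 223)
136^16 = (136^8)^2 ≡ 17^2 = 289 ≡ 66 (mod 223)
136^20 = 136^16 · 136^4 ≡ 66 · 169 ≡ 4 (mod 223).
So s = 4; s⁻¹ ≡ 56 (mod 223).
m = c₂ · s⁻¹ mod 223 = 136 · 56 mod 223 = 34.

34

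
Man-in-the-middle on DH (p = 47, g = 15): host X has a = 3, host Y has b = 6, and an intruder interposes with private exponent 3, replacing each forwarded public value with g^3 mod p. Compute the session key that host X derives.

23

Host X receives an intruder's public value M = 15^3 mod 47 instead of the honest one.
15^1 ≡ 15 (mod 47)
15^2 = (15^1)^2 ≡ 15^2 = 225 ≡ 37 (mod 47)
15^3 = 15^2 · 15^1 ≡ 37 · 15 ≡ 38 (mod 47).
So M = 38. Host X computes K = M^3 mod 47.
38^1 ≡ 38 (mod 47)
38^2 = (38^1)^2 ≡ 38^2 = 1444 ≡ 34 (mod 47)
38^3 = 38^2 · 38^1 ≡ 34 · 38 ≡ 23 (mod 47).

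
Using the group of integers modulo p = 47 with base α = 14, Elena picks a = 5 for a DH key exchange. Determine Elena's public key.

3

Public value = 14^{5} \pmod{47}.
14^1 ≡ 14 (mod 47)
14^2 = (14^1)^2 ≡ 14^2 = 196 ≡ 8 (mod 47)
14^4 = (14^2)^2 ≡ 8^2 = 64 ≡ 17 (mod 47)
14^5 = 14^4 · 14^1 ≡ 17 · 14 ≡ 3 (mod 47).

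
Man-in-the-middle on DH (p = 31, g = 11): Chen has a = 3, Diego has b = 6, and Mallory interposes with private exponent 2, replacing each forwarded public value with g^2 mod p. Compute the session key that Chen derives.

Chen receives Mallory's public value M = 11^2 mod 31 instead of the honest one.
11^1 ≡ 11 (mod 31)
11^2 = (11^1)^2 ≡ 11^2 = 121 ≡ 28 (mod 31)
So M = 28. Chen computes K = M^3 mod 31.
28^1 ≡ 28 (mod 31)
28^2 = (28^1)^2 ≡ 28^2 = 784 ≡ 9 (mod 31)
28^3 = 28^2 · 28^1 ≡ 9 · 28 ≡ 4 (mod 31).

4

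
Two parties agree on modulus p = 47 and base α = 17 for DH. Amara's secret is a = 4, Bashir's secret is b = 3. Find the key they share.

8

Bashir sends B = α^b mod p = 17^3 mod 47.
17^1 ≡ 17 (mod 47)
17^2 = (17^1)^2 ≡ 17^2 = 289 ≡ 7 (mod 47)
17^3 = 17^2 · 17^1 ≡ 7 · 17 ≡ 25 (mod 47).
So B = 25. Amara then computes K = B^a mod p = 25^4 mod 47.
25^1 ≡ 25 (mod 47)
25^2 = (25^1)^2 ≡ 25^2 = 625 ≡ 14 (mod 47)
25^4 = (25^2)^2 ≡ 14^2 = 196 ≡ 8 (mod 47)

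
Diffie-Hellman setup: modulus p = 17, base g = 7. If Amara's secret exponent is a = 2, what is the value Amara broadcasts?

15

Public value = 7^2 (mod 17).
7^1 ≡ 7 (mod 17)
7^2 = (7^1)^2 ≡ 7^2 = 49 ≡ 15 (mod 17)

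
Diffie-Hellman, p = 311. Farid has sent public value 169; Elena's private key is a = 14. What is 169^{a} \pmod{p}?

Shared key K = 169^14 mod 311.
169^1 ≡ 169 (mod 311)
169^2 = (169^1)^2 ≡ 169^2 = 28561 ≡ 260 (mod 311)
169^4 = (169^2)^2 ≡ 260^2 = 67600 ≡ 113 (mod 311)
169^8 = (169^4)^2 ≡ 113^2 = 12769 ≡ 18 (mod 311)
169^14 = 169^8 · 169^4 · 169^2 ≡ 18 · 113 · 260 ≡ 140 (mod 311).

140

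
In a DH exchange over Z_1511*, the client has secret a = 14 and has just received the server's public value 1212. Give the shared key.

260

Shared key K = 1212^14 mod 1511.
1212^1 ≡ 1212 (mod 1511)
1212^2 = (1212^1)^2 ≡ 1212^2 = 1468944 ≡ 252 (mod 1511)
1212^4 = (1212^2)^2 ≡ 252^2 = 63504 ≡ 42 (mod 1511)
1212^8 = (1212^4)^2 ≡ 42^2 = 1764 ≡ 253 (mod 1511)
1212^14 = 1212^8 · 1212^4 · 1212^2 ≡ 253 · 42 · 252 ≡ 260 (mod 1511).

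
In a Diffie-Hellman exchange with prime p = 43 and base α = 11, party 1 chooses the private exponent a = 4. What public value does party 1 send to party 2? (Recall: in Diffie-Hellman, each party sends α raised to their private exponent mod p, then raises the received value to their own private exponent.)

21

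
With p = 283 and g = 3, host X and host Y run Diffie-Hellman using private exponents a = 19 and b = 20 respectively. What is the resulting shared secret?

34

Host X sends A = g^a mod p = 3^19 mod 283.
3^1 ≡ 3 (mod 283)
3^2 = (3^1)^2 ≡ 3^2 = 9 ≡ 9 (mod 283)
3^4 = (3^2)^2 ≡ 9^2 = 81 ≡ 81 (mod 283)
3^8 = (3^4)^2 ≡ 81^2 = 6561 ≡ 52 (mod 283)
3^16 = (3^8)^2 ≡ 52^2 = 2704 ≡ 157 (mod 283)
3^19 = 3^16 · 3^2 · 3^1 ≡ 157 · 9 · 3 ≡ 277 (mod 283).
So A = 277. Host Y then computes K = A^b mod p = 277^20 mod 283.
277^1 ≡ 277 (mod 283)
277^2 = (277^1)^2 ≡ 277^2 = 76729 ≡ 36 (mod 283)
277^4 = (277^2)^2 ≡ 36^2 = 1296 ≡ 164 (mod 283)
277^8 = (277^4)^2 ≡ 164^2 = 26896 ≡ 11 (mod 283)
277^16 = (277^8)^2 ≡ 11^2 = 121 ≡ 121 (mod 283)
277^20 = 277^16 · 277^4 ≡ 121 · 164 ≡ 34 (mod 283).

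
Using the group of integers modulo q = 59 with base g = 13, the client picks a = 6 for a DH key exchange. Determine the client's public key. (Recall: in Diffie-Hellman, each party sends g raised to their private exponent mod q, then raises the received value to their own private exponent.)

Public value = 13^6 mod 59.
13^1 ≡ 13 (mod 59)
13^2 = (13^1)^2 ≡ 13^2 = 169 ≡ 51 (mod 59)
13^4 = (13^2)^2 ≡ 51^2 = 2601 ≡ 5 (mod 59)
13^6 = 13^4 · 13^2 ≡ 5 · 51 ≡ 19 (mod 59).

19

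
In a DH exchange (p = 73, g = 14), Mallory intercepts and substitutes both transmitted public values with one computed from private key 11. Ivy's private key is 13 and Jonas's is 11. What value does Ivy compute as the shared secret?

Ivy receives Mallory's public value M = 14^11 mod 73 instead of the honest one.
14^1 ≡ 14 (mod 73)
14^2 = (14^1)^2 ≡ 14^2 = 196 ≡ 50 (mod 73)
14^4 = (14^2)^2 ≡ 50^2 = 2500 ≡ 18 (mod 73)
14^8 = (14^4)^2 ≡ 18^2 = 324 ≡ 32 (mod 73)
14^11 = 14^8 · 14^2 · 14^1 ≡ 32 · 50 · 14 ≡ 62 (mod 73).
So M = 62. Ivy computes K = M^13 mod 73.
62^1 ≡ 62 (mod 73)
62^2 = (62^1)^2 ≡ 62^2 = 3844 ≡ 48 (mod 73)
62^4 = (62^2)^2 ≡ 48^2 = 2304 ≡ 41 (mod 73)
62^8 = (62^4)^2 ≡ 41^2 = 1681 ≡ 2 (mod 73)
62^13 = 62^8 · 62^4 · 62^1 ≡ 2 · 41 · 62 ≡ 47 (mod 73).

47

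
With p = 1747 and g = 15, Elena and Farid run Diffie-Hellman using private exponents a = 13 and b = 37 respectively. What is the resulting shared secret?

Farid sends B = g^b mod p = 15^37 mod 1747.
15^1 ≡ 15 (mod 1747)
15^2 = (15^1)^2 ≡ 15^2 = 225 ≡ 225 (mod 1747)
15^4 = (15^2)^2 ≡ 225^2 = 50625 ≡ 1709 (mod 1747)
15^8 = (15^4)^2 ≡ 1709^2 = 2920681 ≡ 1444 (mod 1747)
15^16 = (15^8)^2 ≡ 1444^2 = 2085136 ≡ 965 (mod 1747)
15^32 = (15^16)^2 ≡ 965^2 = 931225 ≡ 74 (mod 1747)
15^37 = 15^32 · 15^4 · 15^1 ≡ 74 · 1709 · 15 ≡ 1495 (mod 1747).
So B = 1495. Elena then computes K = B^a mod p = 1495^13 mod 1747.
1495^1 ≡ 1495 (mod 1747)
1495^2 = (1495^1)^2 ≡ 1495^2 = 2235025 ≡ 612 (mod 1747)
1495^4 = (1495^2)^2 ≡ 612^2 = 374544 ≡ 686 (mod 1747)
1495^8 = (1495^4)^2 ≡ 686^2 = 470596 ≡ 653 (mod 1747)
1495^13 = 1495^8 · 1495^4 · 1495^1 ≡ 653 · 686 · 1495 ≡ 483 (mod 1747).

483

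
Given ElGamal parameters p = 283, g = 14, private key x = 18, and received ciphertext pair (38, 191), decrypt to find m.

Shared mask s = c₁^x mod p = 38^18 mod 283.
38^1 ≡ 38 (mod 283)
38^2 = (38^1)^2 ≡ 38^2 = 1444 ≡ 29 (mod 283)
38^4 = (38^2)^2 ≡ 29^2 = 841 ≡ 275 (mod 283)
38^8 = (38^4)^2 ≡ 275^2 = 75625 ≡ 64 (mod 283)
38^16 = (38^8)^2 ≡ 64^2 = 4096 ≡ 134 (mod 283)
38^18 = 38^16 · 38^2 ≡ 134 · 29 ≡ 207 (mod 283).
So s = 207; s⁻¹ ≡ 175 (mod 283).
m = c₂ · s⁻¹ mod 283 = 191 · 175 mod 283 = 31.

31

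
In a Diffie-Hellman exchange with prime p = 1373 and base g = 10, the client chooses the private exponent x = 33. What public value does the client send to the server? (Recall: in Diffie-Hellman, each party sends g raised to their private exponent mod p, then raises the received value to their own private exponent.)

384

Public value = 10^33 (mod 1373).
10^1 ≡ 10 (mod 1373)
10^2 = (10^1)^2 ≡ 10^2 = 100 ≡ 100 (mod 1373)
10^4 = (10^2)^2 ≡ 100^2 = 10000 ≡ 389 (mod 1373)
10^8 = (10^4)^2 ≡ 389^2 = 151321 ≡ 291 (mod 1373)
10^16 = (10^8)^2 ≡ 291^2 = 84681 ≡ 928 (mod 1373)
10^32 = (10^16)^2 ≡ 928^2 = 861184 ≡ 313 (mod 1373)
10^33 = 10^32 · 10^1 ≡ 313 · 10 ≡ 384 (mod 1373).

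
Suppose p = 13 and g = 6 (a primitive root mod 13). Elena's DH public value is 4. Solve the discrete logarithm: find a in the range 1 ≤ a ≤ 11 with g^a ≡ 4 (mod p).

Try successive powers of 6 modulo 13:
6^1 ≡ 6
6^2 ≡ 10
6^3 ≡ 8
6^4 ≡ 9
6^5 ≡ 2
6^6 ≡ 12
6^7 ≡ 7
6^8 ≡ 3
6^9 ≡ 5
6^10 ≡ 4
Found: a = 10.

10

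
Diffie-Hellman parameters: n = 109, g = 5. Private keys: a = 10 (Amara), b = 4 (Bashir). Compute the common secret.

Bashir sends B = g^b mod n = 5^4 mod 109.
5^1 ≡ 5 (mod 109)
5^2 = (5^1)^2 ≡ 5^2 = 25 ≡ 25 (mod 109)
5^4 = (5^2)^2 ≡ 25^2 = 625 ≡ 80 (mod 109)
So B = 80. Amara then computes K = B^a mod n = 80^10 mod 109.
80^1 ≡ 80 (mod 109)
80^2 = (80^1)^2 ≡ 80^2 = 6400 ≡ 78 (mod 109)
80^4 = (80^2)^2 ≡ 78^2 = 6084 ≡ 89 (mod 109)
80^8 = (80^4)^2 ≡ 89^2 = 7921 ≡ 73 (mod 109)
80^10 = 80^8 · 80^2 ≡ 73 · 78 ≡ 26 (mod 109).

26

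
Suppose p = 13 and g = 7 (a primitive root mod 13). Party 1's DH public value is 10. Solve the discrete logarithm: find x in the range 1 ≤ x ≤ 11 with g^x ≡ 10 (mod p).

2

Try successive powers of 7 modulo 13:
7^1 ≡ 7
7^2 ≡ 10
Found: x = 2.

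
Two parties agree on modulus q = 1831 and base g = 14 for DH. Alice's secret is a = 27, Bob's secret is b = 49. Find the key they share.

1459

Alice sends A = g^a mod q = 14^27 mod 1831.
14^1 ≡ 14 (mod 1831)
14^2 = (14^1)^2 ≡ 14^2 = 196 ≡ 196 (mod 1831)
14^4 = (14^2)^2 ≡ 196^2 = 38416 ≡ 1796 (mod 1831)
14^8 = (14^4)^2 ≡ 1796^2 = 3225616 ≡ 1225 (mod 1831)
14^16 = (14^8)^2 ≡ 1225^2 = 1500625 ≡ 1036 (mod 1831)
14^27 = 14^16 · 14^8 · 14^2 · 14^1 ≡ 1036 · 1225 · 196 · 14 ≡ 373 (mod 1831).
So A = 373. Bob then computes K = A^b mod q = 373^49 mod 1831.
373^1 ≡ 373 (mod 1831)
373^2 = (373^1)^2 ≡ 373^2 = 139129 ≡ 1804 (mod 1831)
373^4 = (373^2)^2 ≡ 1804^2 = 3254416 ≡ 729 (mod 1831)
373^8 = (373^4)^2 ≡ 729^2 = 531441 ≡ 451 (mod 1831)
373^16 = (373^8)^2 ≡ 451^2 = 203401 ≡ 160 (mod 1831)
373^32 = (373^16)^2 ≡ 160^2 = 25600 ≡ 1797 (mod 1831)
373^49 = 373^32 · 373^16 · 373^1 ≡ 1797 · 160 · 373 ≡ 1459 (mod 1831).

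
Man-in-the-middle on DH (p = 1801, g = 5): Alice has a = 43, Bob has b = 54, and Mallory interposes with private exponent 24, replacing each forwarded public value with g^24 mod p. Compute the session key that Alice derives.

672

Alice receives Mallory's public value M = 5^24 mod 1801 instead of the honest one.
5^1 ≡ 5 (mod 1801)
5^2 = (5^1)^2 ≡ 5^2 = 25 ≡ 25 (mod 1801)
5^4 = (5^2)^2 ≡ 25^2 = 625 ≡ 625 (mod 1801)
5^8 = (5^4)^2 ≡ 625^2 = 390625 ≡ 1609 (mod 1801)
5^16 = (5^8)^2 ≡ 1609^2 = 2588881 ≡ 844 (mod 1801)
5^24 = 5^16 · 5^8 ≡ 844 · 1609 ≡ 42 (mod 1801).
So M = 42. Alice computes K = M^43 mod 1801.
42^1 ≡ 42 (mod 1801)
42^2 = (42^1)^2 ≡ 42^2 = 1764 ≡ 1764 (mod 1801)
42^4 = (42^2)^2 ≡ 1764^2 = 3111696 ≡ 1369 (mod 1801)
42^8 = (42^4)^2 ≡ 1369^2 = 1874161 ≡ 1121 (mod 1801)
42^16 = (42^8)^2 ≡ 1121^2 = 1256641 ≡ 1344 (mod 1801)
42^32 = (42^16)^2 ≡ 1344^2 = 1806336 ≡ 1734 (mod 1801)
42^43 = 42^32 · 42^8 · 42^2 · 42^1 ≡ 1734 · 1121 · 1764 · 42 ≡ 672 (mod 1801).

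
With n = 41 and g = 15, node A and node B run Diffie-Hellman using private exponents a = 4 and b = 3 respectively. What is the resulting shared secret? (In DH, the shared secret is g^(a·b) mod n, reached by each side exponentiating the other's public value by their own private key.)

25

Node B sends B = g^b mod n = 15^3 mod 41.
15^1 ≡ 15 (mod 41)
15^2 = (15^1)^2 ≡ 15^2 = 225 ≡ 20 (mod 41)
15^3 = 15^2 · 15^1 ≡ 20 · 15 ≡ 13 (mod 41).
So B = 13. Node A then computes K = B^a mod n = 13^4 mod 41.
13^1 ≡ 13 (mod 41)
13^2 = (13^1)^2 ≡ 13^2 = 169 ≡ 5 (mod 41)
13^4 = (13^2)^2 ≡ 5^2 = 25 ≡ 25 (mod 41)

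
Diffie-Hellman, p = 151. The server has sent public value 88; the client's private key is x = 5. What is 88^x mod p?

Shared key K = 88^5 mod 151.
88^1 ≡ 88 (mod 151)
88^2 = (88^1)^2 ≡ 88^2 = 7744 ≡ 43 (mod 151)
88^4 = (88^2)^2 ≡ 43^2 = 1849 ≡ 37 (mod 151)
88^5 = 88^4 · 88^1 ≡ 37 · 88 ≡ 85 (mod 151).

85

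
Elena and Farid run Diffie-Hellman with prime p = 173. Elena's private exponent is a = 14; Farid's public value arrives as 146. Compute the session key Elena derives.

Shared key K = 146^14 mod 173.
146^1 ≡ 146 (mod 173)
146^2 = (146^1)^2 ≡ 146^2 = 21316 ≡ 37 (mod 173)
146^4 = (146^2)^2 ≡ 37^2 = 1369 ≡ 158 (mod 173)
146^8 = (146^4)^2 ≡ 158^2 = 24964 ≡ 52 (mod 173)
146^14 = 146^8 · 146^4 · 146^2 ≡ 52 · 158 · 37 ≡ 31 (mod 173).

31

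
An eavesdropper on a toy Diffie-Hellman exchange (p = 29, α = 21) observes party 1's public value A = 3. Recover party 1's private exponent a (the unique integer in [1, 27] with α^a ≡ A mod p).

25

Try successive powers of 21 modulo 29:
21^1 ≡ 21
21^2 ≡ 6
21^3 ≡ 10
21^4 ≡ 7
21^5 ≡ 2
21^6 ≡ 13
21^7 ≡ 12
21^8 ≡ 20
21^9 ≡ 14
21^10 ≡ 4
21^11 ≡ 26
21^12 ≡ 24
21^13 ≡ 11
21^14 ≡ 28
21^15 ≡ 8
21^16 ≡ 23
21^17 ≡ 19
21^18 ≡ 22
21^19 ≡ 27
21^20 ≡ 16
21^21 ≡ 17
21^22 ≡ 9
21^23 ≡ 15
21^24 ≡ 25
21^25 ≡ 3
Found: a = 25.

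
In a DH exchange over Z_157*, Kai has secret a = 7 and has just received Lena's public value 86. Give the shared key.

31

Shared key K = 86^7 mod 157.
86^1 ≡ 86 (mod 157)
86^2 = (86^1)^2 ≡ 86^2 = 7396 ≡ 17 (mod 157)
86^4 = (86^2)^2 ≡ 17^2 = 289 ≡ 132 (mod 157)
86^7 = 86^4 · 86^2 · 86^1 ≡ 132 · 17 · 86 ≡ 31 (mod 157).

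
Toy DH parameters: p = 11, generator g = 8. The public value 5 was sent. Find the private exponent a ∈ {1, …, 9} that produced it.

8

Try successive powers of 8 modulo 11:
8^1 ≡ 8
8^2 ≡ 9
8^3 ≡ 6
8^4 ≡ 4
8^5 ≡ 10
8^6 ≡ 3
8^7 ≡ 2
8^8 ≡ 5
Found: a = 8.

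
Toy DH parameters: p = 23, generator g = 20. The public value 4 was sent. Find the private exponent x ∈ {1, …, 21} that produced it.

Try successive powers of 20 modulo 23:
20^1 ≡ 20
20^2 ≡ 9
20^3 ≡ 19
20^4 ≡ 12
20^5 ≡ 10
20^6 ≡ 16
20^7 ≡ 21
20^8 ≡ 6
20^9 ≡ 5
20^10 ≡ 8
20^11 ≡ 22
20^12 ≡ 3
20^13 ≡ 14
20^14 ≡ 4
Found: x = 14.

14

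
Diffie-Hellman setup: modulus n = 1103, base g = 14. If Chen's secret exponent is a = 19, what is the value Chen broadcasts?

847

Public value = 14^19 (mod 1103).
14^1 ≡ 14 (mod 1103)
14^2 = (14^1)^2 ≡ 14^2 = 196 ≡ 196 (mod 1103)
14^4 = (14^2)^2 ≡ 196^2 = 38416 ≡ 914 (mod 1103)
14^8 = (14^4)^2 ≡ 914^2 = 835396 ≡ 425 (mod 1103)
14^16 = (14^8)^2 ≡ 425^2 = 180625 ≡ 836 (mod 1103)
14^19 = 14^16 · 14^2 · 14^1 ≡ 836 · 196 · 14 ≡ 847 (mod 1103).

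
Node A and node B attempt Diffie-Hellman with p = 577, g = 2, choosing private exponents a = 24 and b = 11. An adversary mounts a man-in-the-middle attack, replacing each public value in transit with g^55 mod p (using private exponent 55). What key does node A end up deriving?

364

Node A receives an adversary's public value M = 2^55 mod 577 instead of the honest one.
2^1 ≡ 2 (mod 577)
2^2 = (2^1)^2 ≡ 2^2 = 4 ≡ 4 (mod 577)
2^4 = (2^2)^2 ≡ 4^2 = 16 ≡ 16 (mod 577)
2^8 = (2^4)^2 ≡ 16^2 = 256 ≡ 256 (mod 577)
2^16 = (2^8)^2 ≡ 256^2 = 65536 ≡ 335 (mod 577)
2^32 = (2^16)^2 ≡ 335^2 = 112225 ≡ 287 (mod 577)
2^55 = 2^32 · 2^16 · 2^4 · 2^2 · 2^1 ≡ 287 · 335 · 16 · 4 · 2 ≡ 304 (mod 577).
So M = 304. Node A computes K = M^24 mod 577.
304^1 ≡ 304 (mod 577)
304^2 = (304^1)^2 ≡ 304^2 = 92416 ≡ 96 (mod 577)
304^4 = (304^2)^2 ≡ 96^2 = 9216 ≡ 561 (mod 577)
304^8 = (304^4)^2 ≡ 561^2 = 314721 ≡ 256 (mod 577)
304^16 = (304^8)^2 ≡ 256^2 = 65536 ≡ 335 (mod 577)
304^24 = 304^16 · 304^8 ≡ 335 · 256 ≡ 364 (mod 577).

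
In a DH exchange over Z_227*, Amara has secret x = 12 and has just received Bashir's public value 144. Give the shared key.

Shared key K = 144^12 mod 227.
144^1 ≡ 144 (mod 227)
144^2 = (144^1)^2 ≡ 144^2 = 20736 ≡ 79 (mod 227)
144^4 = (144^2)^2 ≡ 79^2 = 6241 ≡ 112 (mod 227)
144^8 = (144^4)^2 ≡ 112^2 = 12544 ≡ 59 (mod 227)
144^12 = 144^8 · 144^4 ≡ 59 · 112 ≡ 25 (mod 227).

25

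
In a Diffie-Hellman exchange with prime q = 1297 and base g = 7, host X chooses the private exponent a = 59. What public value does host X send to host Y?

101

Public value = 7^59 mod 1297.
7^1 ≡ 7 (mod 1297)
7^2 = (7^1)^2 ≡ 7^2 = 49 ≡ 49 (mod 1297)
7^4 = (7^2)^2 ≡ 49^2 = 2401 ≡ 1104 (mod 1297)
7^8 = (7^4)^2 ≡ 1104^2 = 1218816 ≡ 933 (mod 1297)
7^16 = (7^8)^2 ≡ 933^2 = 870489 ≡ 202 (mod 1297)
7^32 = (7^16)^2 ≡ 202^2 = 40804 ≡ 597 (mod 1297)
7^59 = 7^32 · 7^16 · 7^8 · 7^2 · 7^1 ≡ 597 · 202 · 933 · 49 · 7 ≡ 101 (mod 1297).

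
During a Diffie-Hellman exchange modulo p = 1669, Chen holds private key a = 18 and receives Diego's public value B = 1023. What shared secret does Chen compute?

Shared key K = 1023^18 mod 1669.
1023^1 ≡ 1023 (mod 1669)
1023^2 = (1023^1)^2 ≡ 1023^2 = 1046529 ≡ 66 (mod 1669)
1023^4 = (1023^2)^2 ≡ 66^2 = 4356 ≡ 1018 (mod 1669)
1023^8 = (1023^4)^2 ≡ 1018^2 = 1036324 ≡ 1544 (mod 1669)
1023^16 = (1023^8)^2 ≡ 1544^2 = 2383936 ≡ 604 (mod 1669)
1023^18 = 1023^16 · 1023^2 ≡ 604 · 66 ≡ 1477 (mod 1669).

1477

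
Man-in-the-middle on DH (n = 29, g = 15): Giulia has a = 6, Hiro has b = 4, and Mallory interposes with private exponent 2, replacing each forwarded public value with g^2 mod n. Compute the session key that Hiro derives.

23

Hiro receives Mallory's public value M = 15^2 mod 29 instead of the honest one.
15^1 ≡ 15 (mod 29)
15^2 = (15^1)^2 ≡ 15^2 = 225 ≡ 22 (mod 29)
So M = 22. Hiro computes K = M^4 mod 29.
22^1 ≡ 22 (mod 29)
22^2 = (22^1)^2 ≡ 22^2 = 484 ≡ 20 (mod 29)
22^4 = (22^2)^2 ≡ 20^2 = 400 ≡ 23 (mod 29)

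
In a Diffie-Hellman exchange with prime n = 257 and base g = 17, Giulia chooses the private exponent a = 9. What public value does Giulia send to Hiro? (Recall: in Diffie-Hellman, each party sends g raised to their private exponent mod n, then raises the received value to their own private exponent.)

Public value = 17^9 (mod 257).
17^1 ≡ 17 (mod 257)
17^2 = (17^1)^2 ≡ 17^2 = 289 ≡ 32 (mod 257)
17^4 = (17^2)^2 ≡ 32^2 = 1024 ≡ 253 (mod 257)
17^8 = (17^4)^2 ≡ 253^2 = 64009 ≡ 16 (mod 257)
17^9 = 17^8 · 17^1 ≡ 16 · 17 ≡ 15 (mod 257).

15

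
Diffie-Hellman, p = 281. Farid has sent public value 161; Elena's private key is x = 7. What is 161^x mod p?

Shared key K = 161^7 mod 281.
161^1 ≡ 161 (mod 281)
161^2 = (161^1)^2 ≡ 161^2 = 25921 ≡ 69 (mod 281)
161^4 = (161^2)^2 ≡ 69^2 = 4761 ≡ 265 (mod 281)
161^7 = 161^4 · 161^2 · 161^1 ≡ 265 · 69 · 161 ≡ 129 (mod 281).

129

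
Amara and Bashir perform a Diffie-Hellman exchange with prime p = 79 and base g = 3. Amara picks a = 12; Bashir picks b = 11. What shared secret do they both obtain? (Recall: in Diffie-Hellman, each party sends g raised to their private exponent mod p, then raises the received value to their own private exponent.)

21

Amara sends A = g^a mod p = 3^12 mod 79.
3^1 ≡ 3 (mod 79)
3^2 = (3^1)^2 ≡ 3^2 = 9 ≡ 9 (mod 79)
3^4 = (3^2)^2 ≡ 9^2 = 81 ≡ 2 (mod 79)
3^8 = (3^4)^2 ≡ 2^2 = 4 ≡ 4 (mod 79)
3^12 = 3^8 · 3^4 ≡ 4 · 2 ≡ 8 (mod 79).
So A = 8. Bashir then computes K = A^b mod p = 8^11 mod 79.
8^1 ≡ 8 (mod 79)
8^2 = (8^1)^2 ≡ 8^2 = 64 ≡ 64 (mod 79)
8^4 = (8^2)^2 ≡ 64^2 = 4096 ≡ 67 (mod 79)
8^8 = (8^4)^2 ≡ 67^2 = 4489 ≡ 65 (mod 79)
8^11 = 8^8 · 8^2 · 8^1 ≡ 65 · 64 · 8 ≡ 21 (mod 79).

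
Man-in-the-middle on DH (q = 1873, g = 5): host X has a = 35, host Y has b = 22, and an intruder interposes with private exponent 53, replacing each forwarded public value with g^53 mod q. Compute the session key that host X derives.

Host X receives an intruder's public value M = 5^53 mod 1873 instead of the honest one.
5^1 ≡ 5 (mod 1873)
5^2 = (5^1)^2 ≡ 5^2 = 25 ≡ 25 (mod 1873)
5^4 = (5^2)^2 ≡ 25^2 = 625 ≡ 625 (mod 1873)
5^8 = (5^4)^2 ≡ 625^2 = 390625 ≡ 1041 (mod 1873)
5^16 = (5^8)^2 ≡ 1041^2 = 1083681 ≡ 1087 (mod 1873)
5^32 = (5^16)^2 ≡ 1087^2 = 1181569 ≡ 1579 (mod 1873)
5^53 = 5^32 · 5^16 · 5^4 · 5^1 ≡ 1579 · 1087 · 625 · 5 ≡ 477 (mod 1873).
So M = 477. Host X computes K = M^35 mod 1873.
477^1 ≡ 477 (mod 1873)
477^2 = (477^1)^2 ≡ 477^2 = 227529 ≡ 896 (mod 1873)
477^4 = (477^2)^2 ≡ 896^2 = 802816 ≡ 1172 (mod 1873)
477^8 = (477^4)^2 ≡ 1172^2 = 1373584 ≡ 675 (mod 1873)
477^16 = (477^8)^2 ≡ 675^2 = 455625 ≡ 486 (mod 1873)
477^32 = (477^16)^2 ≡ 486^2 = 236196 ≡ 198 (mod 1873)
477^35 = 477^32 · 477^2 · 477^1 ≡ 198 · 896 · 477 ≡ 1476 (mod 1873).

1476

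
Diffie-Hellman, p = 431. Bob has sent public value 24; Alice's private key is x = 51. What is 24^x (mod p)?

Shared key K = 24^51 mod 431.
24^1 ≡ 24 (mod 431)
24^2 = (24^1)^2 ≡ 24^2 = 576 ≡ 145 (mod 431)
24^4 = (24^2)^2 ≡ 145^2 = 21025 ≡ 337 (mod 431)
24^8 = (24^4)^2 ≡ 337^2 = 113569 ≡ 216 (mod 431)
24^16 = (24^8)^2 ≡ 216^2 = 46656 ≡ 108 (mod 431)
24^32 = (24^16)^2 ≡ 108^2 = 11664 ≡ 27 (mod 431)
24^51 = 24^32 · 24^16 · 24^2 · 24^1 ≡ 27 · 108 · 145 · 24 ≡ 216 (mod 431).

216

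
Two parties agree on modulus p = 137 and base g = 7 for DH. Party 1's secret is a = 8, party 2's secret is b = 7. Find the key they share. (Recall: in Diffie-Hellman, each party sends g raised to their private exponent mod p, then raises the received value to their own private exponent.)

16

Party 2 sends B = g^b mod p = 7^7 mod 137.
7^1 ≡ 7 (mod 137)
7^2 = (7^1)^2 ≡ 7^2 = 49 ≡ 49 (mod 137)
7^4 = (7^2)^2 ≡ 49^2 = 2401 ≡ 72 (mod 137)
7^7 = 7^4 · 7^2 · 7^1 ≡ 72 · 49 · 7 ≡ 36 (mod 137).
So B = 36. Party 1 then computes K = B^a mod p = 36^8 mod 137.
36^1 ≡ 36 (mod 137)
36^2 = (36^1)^2 ≡ 36^2 = 1296 ≡ 63 (mod 137)
36^4 = (36^2)^2 ≡ 63^2 = 3969 ≡ 133 (mod 137)
36^8 = (36^4)^2 ≡ 133^2 = 17689 ≡ 16 (mod 137)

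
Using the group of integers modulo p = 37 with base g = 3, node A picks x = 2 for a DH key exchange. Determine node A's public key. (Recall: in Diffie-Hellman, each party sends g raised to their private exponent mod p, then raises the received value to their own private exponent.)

9

Public value = 3^2 (mod 37).
3^1 ≡ 3 (mod 37)
3^2 = (3^1)^2 ≡ 3^2 = 9 ≡ 9 (mod 37)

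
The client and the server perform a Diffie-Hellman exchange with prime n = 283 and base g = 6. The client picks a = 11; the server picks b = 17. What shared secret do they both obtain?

196

The client sends A = g^a mod n = 6^11 mod 283.
6^1 ≡ 6 (mod 283)
6^2 = (6^1)^2 ≡ 6^2 = 36 ≡ 36 (mod 283)
6^4 = (6^2)^2 ≡ 36^2 = 1296 ≡ 164 (mod 283)
6^8 = (6^4)^2 ≡ 164^2 = 26896 ≡ 11 (mod 283)
6^11 = 6^8 · 6^2 · 6^1 ≡ 11 · 36 · 6 ≡ 112 (mod 283).
So A = 112. The server then computes K = A^b mod n = 112^17 mod 283.
112^1 ≡ 112 (mod 283)
112^2 = (112^1)^2 ≡ 112^2 = 12544 ≡ 92 (mod 283)
112^4 = (112^2)^2 ≡ 92^2 = 8464 ≡ 257 (mod 283)
112^8 = (112^4)^2 ≡ 257^2 = 66049 ≡ 110 (mod 283)
112^16 = (112^8)^2 ≡ 110^2 = 12100 ≡ 214 (mod 283)
112^17 = 112^16 · 112^1 ≡ 214 · 112 ≡ 196 (mod 283).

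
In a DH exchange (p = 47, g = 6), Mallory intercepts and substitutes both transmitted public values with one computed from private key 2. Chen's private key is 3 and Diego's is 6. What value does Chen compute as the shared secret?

Chen receives Mallory's public value M = 6^2 mod 47 instead of the honest one.
6^1 ≡ 6 (mod 47)
6^2 = (6^1)^2 ≡ 6^2 = 36 ≡ 36 (mod 47)
So M = 36. Chen computes K = M^3 mod 47.
36^1 ≡ 36 (mod 47)
36^2 = (36^1)^2 ≡ 36^2 = 1296 ≡ 27 (mod 47)
36^3 = 36^2 · 36^1 ≡ 27 · 36 ≡ 32 (mod 47).

32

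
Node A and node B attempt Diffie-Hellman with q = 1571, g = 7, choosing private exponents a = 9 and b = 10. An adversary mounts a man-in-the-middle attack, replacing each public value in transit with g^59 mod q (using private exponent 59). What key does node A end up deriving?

1519

Node A receives an adversary's public value M = 7^59 mod 1571 instead of the honest one.
7^1 ≡ 7 (mod 1571)
7^2 = (7^1)^2 ≡ 7^2 = 49 ≡ 49 (mod 1571)
7^4 = (7^2)^2 ≡ 49^2 = 2401 ≡ 830 (mod 1571)
7^8 = (7^4)^2 ≡ 830^2 = 688900 ≡ 802 (mod 1571)
7^16 = (7^8)^2 ≡ 802^2 = 643204 ≡ 665 (mod 1571)
7^32 = (7^16)^2 ≡ 665^2 = 442225 ≡ 774 (mod 1571)
7^59 = 7^32 · 7^16 · 7^8 · 7^2 · 7^1 ≡ 774 · 665 · 802 · 49 · 7 ≡ 1202 (mod 1571).
So M = 1202. Node A computes K = M^9 mod 1571.
1202^1 ≡ 1202 (mod 1571)
1202^2 = (1202^1)^2 ≡ 1202^2 = 1444804 ≡ 1055 (mod 1571)
1202^4 = (1202^2)^2 ≡ 1055^2 = 1113025 ≡ 757 (mod 1571)
1202^8 = (1202^4)^2 ≡ 757^2 = 573049 ≡ 1205 (mod 1571)
1202^9 = 1202^8 · 1202^1 ≡ 1205 · 1202 ≡ 1519 (mod 1571).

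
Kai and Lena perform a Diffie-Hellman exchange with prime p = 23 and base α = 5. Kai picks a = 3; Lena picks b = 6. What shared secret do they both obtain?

Lena sends B = α^b mod p = 5^6 mod 23.
5^1 ≡ 5 (mod 23)
5^2 = (5^1)^2 ≡ 5^2 = 25 ≡ 2 (mod 23)
5^4 = (5^2)^2 ≡ 2^2 = 4 ≡ 4 (mod 23)
5^6 = 5^4 · 5^2 ≡ 4 · 2 ≡ 8 (mod 23).
So B = 8. Kai then computes K = B^a mod p = 8^3 mod 23.
8^1 ≡ 8 (mod 23)
8^2 = (8^1)^2 ≡ 8^2 = 64 ≡ 18 (mod 23)
8^3 = 8^2 · 8^1 ≡ 18 · 8 ≡ 6 (mod 23).

6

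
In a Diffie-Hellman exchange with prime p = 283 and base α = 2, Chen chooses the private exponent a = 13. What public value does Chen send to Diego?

268

Public value = 2^13 (mod 283).
2^1 ≡ 2 (mod 283)
2^2 = (2^1)^2 ≡ 2^2 = 4 ≡ 4 (mod 283)
2^4 = (2^2)^2 ≡ 4^2 = 16 ≡ 16 (mod 283)
2^8 = (2^4)^2 ≡ 16^2 = 256 ≡ 256 (mod 283)
2^13 = 2^8 · 2^4 · 2^1 ≡ 256 · 16 · 2 ≡ 268 (mod 283).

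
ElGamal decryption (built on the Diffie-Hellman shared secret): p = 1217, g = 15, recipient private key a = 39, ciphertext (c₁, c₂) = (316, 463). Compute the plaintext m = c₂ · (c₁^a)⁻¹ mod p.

Shared mask s = c₁^a mod p = 316^39 mod 1217.
316^1 ≡ 316 (mod 1217)
316^2 = (316^1)^2 ≡ 316^2 = 99856 ≡ 62 (mod 1217)
316^4 = (316^2)^2 ≡ 62^2 = 3844 ≡ 193 (mod 1217)
316^8 = (316^4)^2 ≡ 193^2 = 37249 ≡ 739 (mod 1217)
316^16 = (316^8)^2 ≡ 739^2 = 546121 ≡ 905 (mod 1217)
316^32 = (316^16)^2 ≡ 905^2 = 819025 ≡ 1201 (mod 1217)
316^39 = 316^32 · 316^4 · 316^2 · 316^1 ≡ 1201 · 193 · 62 · 316 ≡ 625 (mod 1217).
So s = 625; s⁻¹ ≡ 627 (mod 1217).
m = c₂ · s⁻¹ mod 1217 = 463 · 627 mod 1217 = 655.

655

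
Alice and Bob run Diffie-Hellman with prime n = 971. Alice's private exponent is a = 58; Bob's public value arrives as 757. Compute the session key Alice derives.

100

Shared key K = 757^58 mod 971.
757^1 ≡ 757 (mod 971)
757^2 = (757^1)^2 ≡ 757^2 = 573049 ≡ 159 (mod 971)
757^4 = (757^2)^2 ≡ 159^2 = 25281 ≡ 35 (mod 971)
757^8 = (757^4)^2 ≡ 35^2 = 1225 ≡ 254 (mod 971)
757^16 = (757^8)^2 ≡ 254^2 = 64516 ≡ 430 (mod 971)
757^32 = (757^16)^2 ≡ 430^2 = 184900 ≡ 410 (mod 971)
757^58 = 757^32 · 757^16 · 757^8 · 757^2 ≡ 410 · 430 · 254 · 159 ≡ 100 (mod 971).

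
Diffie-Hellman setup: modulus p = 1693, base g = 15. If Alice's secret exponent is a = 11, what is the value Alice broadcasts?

186

Public value = 15^11 mod 1693.
15^1 ≡ 15 (mod 1693)
15^2 = (15^1)^2 ≡ 15^2 = 225 ≡ 225 (mod 1693)
15^4 = (15^2)^2 ≡ 225^2 = 50625 ≡ 1528 (mod 1693)
15^8 = (15^4)^2 ≡ 1528^2 = 2334784 ≡ 137 (mod 1693)
15^11 = 15^8 · 15^2 · 15^1 ≡ 137 · 225 · 15 ≡ 186 (mod 1693).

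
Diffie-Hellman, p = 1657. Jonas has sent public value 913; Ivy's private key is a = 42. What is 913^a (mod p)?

1456

Shared key K = 913^42 mod 1657.
913^1 ≡ 913 (mod 1657)
913^2 = (913^1)^2 ≡ 913^2 = 833569 ≡ 98 (mod 1657)
913^4 = (913^2)^2 ≡ 98^2 = 9604 ≡ 1319 (mod 1657)
913^8 = (913^4)^2 ≡ 1319^2 = 1739761 ≡ 1568 (mod 1657)
913^16 = (913^8)^2 ≡ 1568^2 = 2458624 ≡ 1293 (mod 1657)
913^32 = (913^16)^2 ≡ 1293^2 = 1671849 ≡ 1593 (mod 1657)
913^42 = 913^32 · 913^8 · 913^2 ≡ 1593 · 1568 · 98 ≡ 1456 (mod 1657).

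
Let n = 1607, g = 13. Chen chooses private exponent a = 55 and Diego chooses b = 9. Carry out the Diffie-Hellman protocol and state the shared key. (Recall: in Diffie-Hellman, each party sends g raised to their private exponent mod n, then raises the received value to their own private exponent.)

15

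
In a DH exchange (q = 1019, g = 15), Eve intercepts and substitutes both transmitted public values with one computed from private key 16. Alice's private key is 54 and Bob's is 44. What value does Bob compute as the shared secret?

978

Bob receives Eve's public value M = 15^16 mod 1019 instead of the honest one.
15^1 ≡ 15 (mod 1019)
15^2 = (15^1)^2 ≡ 15^2 = 225 ≡ 225 (mod 1019)
15^4 = (15^2)^2 ≡ 225^2 = 50625 ≡ 694 (mod 1019)
15^8 = (15^4)^2 ≡ 694^2 = 481636 ≡ 668 (mod 1019)
15^16 = (15^8)^2 ≡ 668^2 = 446224 ≡ 921 (mod 1019)
So M = 921. Bob computes K = M^44 mod 1019.
921^1 ≡ 921 (mod 1019)
921^2 = (921^1)^2 ≡ 921^2 = 848241 ≡ 433 (mod 1019)
921^4 = (921^2)^2 ≡ 433^2 = 187489 ≡ 1012 (mod 1019)
921^8 = (921^4)^2 ≡ 1012^2 = 1024144 ≡ 49 (mod 1019)
921^16 = (921^8)^2 ≡ 49^2 = 2401 ≡ 363 (mod 1019)
921^32 = (921^16)^2 ≡ 363^2 = 131769 ≡ 318 (mod 1019)
921^44 = 921^32 · 921^8 · 921^4 ≡ 318 · 49 · 1012 ≡ 978 (mod 1019).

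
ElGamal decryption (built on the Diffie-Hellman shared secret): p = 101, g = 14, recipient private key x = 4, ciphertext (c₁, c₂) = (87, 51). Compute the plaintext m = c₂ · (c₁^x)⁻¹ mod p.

Shared mask s = c₁^x mod p = 87^4 mod 101.
87^1 ≡ 87 (mod 101)
87^2 = (87^1)^2 ≡ 87^2 = 7569 ≡ 95 (mod 101)
87^4 = (87^2)^2 ≡ 95^2 = 9025 ≡ 36 (mod 101)
So s = 36; s⁻¹ ≡ 87 (mod 101).
m = c₂ · s⁻¹ mod 101 = 51 · 87 mod 101 = 94.

94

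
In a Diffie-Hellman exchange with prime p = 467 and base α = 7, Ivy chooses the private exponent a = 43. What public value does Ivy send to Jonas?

207

Public value = 7^43 mod 467.
7^1 ≡ 7 (mod 467)
7^2 = (7^1)^2 ≡ 7^2 = 49 ≡ 49 (mod 467)
7^4 = (7^2)^2 ≡ 49^2 = 2401 ≡ 66 (mod 467)
7^8 = (7^4)^2 ≡ 66^2 = 4356 ≡ 153 (mod 467)
7^16 = (7^8)^2 ≡ 153^2 = 23409 ≡ 59 (mod 467)
7^32 = (7^16)^2 ≡ 59^2 = 3481 ≡ 212 (mod 467)
7^43 = 7^32 · 7^8 · 7^2 · 7^1 ≡ 212 · 153 · 49 · 7 ≡ 207 (mod 467).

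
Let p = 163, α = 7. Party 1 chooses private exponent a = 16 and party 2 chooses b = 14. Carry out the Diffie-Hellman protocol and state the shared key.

Party 2 sends B = α^b mod p = 7^14 mod 163.
7^1 ≡ 7 (mod 163)
7^2 = (7^1)^2 ≡ 7^2 = 49 ≡ 49 (mod 163)
7^4 = (7^2)^2 ≡ 49^2 = 2401 ≡ 119 (mod 163)
7^8 = (7^4)^2 ≡ 119^2 = 14161 ≡ 143 (mod 163)
7^14 = 7^8 · 7^4 · 7^2 ≡ 143 · 119 · 49 ≡ 88 (mod 163).
So B = 88. Party 1 then computes K = B^a mod p = 88^16 mod 163.
88^1 ≡ 88 (mod 163)
88^2 = (88^1)^2 ≡ 88^2 = 7744 ≡ 83 (mod 163)
88^4 = (88^2)^2 ≡ 83^2 = 6889 ≡ 43 (mod 163)
88^8 = (88^4)^2 ≡ 43^2 = 1849 ≡ 56 (mod 163)
88^16 = (88^8)^2 ≡ 56^2 = 3136 ≡ 39 (mod 163)

39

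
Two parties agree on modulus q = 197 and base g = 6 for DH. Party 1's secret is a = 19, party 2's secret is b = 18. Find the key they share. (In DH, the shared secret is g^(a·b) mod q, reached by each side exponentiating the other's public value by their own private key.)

Party 1 sends A = g^a mod q = 6^19 mod 197.
6^1 ≡ 6 (mod 197)
6^2 = (6^1)^2 ≡ 6^2 = 36 ≡ 36 (mod 197)
6^4 = (6^2)^2 ≡ 36^2 = 1296 ≡ 114 (mod 197)
6^8 = (6^4)^2 ≡ 114^2 = 12996 ≡ 191 (mod 197)
6^16 = (6^8)^2 ≡ 191^2 = 36481 ≡ 36 (mod 197)
6^19 = 6^16 · 6^2 · 6^1 ≡ 36 · 36 · 6 ≡ 93 (mod 197).
So A = 93. Party 2 then computes K = A^b mod q = 93^18 mod 197.
93^1 ≡ 93 (mod 197)
93^2 = (93^1)^2 ≡ 93^2 = 8649 ≡ 178 (mod 197)
93^4 = (93^2)^2 ≡ 178^2 = 31684 ≡ 164 (mod 197)
93^8 = (93^4)^2 ≡ 164^2 = 26896 ≡ 104 (mod 197)
93^16 = (93^8)^2 ≡ 104^2 = 10816 ≡ 178 (mod 197)
93^18 = 93^16 · 93^2 ≡ 178 · 178 ≡ 164 (mod 197).

164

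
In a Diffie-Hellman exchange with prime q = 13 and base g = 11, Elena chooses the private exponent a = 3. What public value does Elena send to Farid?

Public value = 11^3 mod 13.
11^1 ≡ 11 (mod 13)
11^2 = (11^1)^2 ≡ 11^2 = 121 ≡ 4 (mod 13)
11^3 = 11^2 · 11^1 ≡ 4 · 11 ≡ 5 (mod 13).

5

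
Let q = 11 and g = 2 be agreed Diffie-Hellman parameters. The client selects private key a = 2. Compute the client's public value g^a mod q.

Public value = 2^2 mod 11.
2^1 ≡ 2 (mod 11)
2^2 = (2^1)^2 ≡ 2^2 = 4 ≡ 4 (mod 11)

4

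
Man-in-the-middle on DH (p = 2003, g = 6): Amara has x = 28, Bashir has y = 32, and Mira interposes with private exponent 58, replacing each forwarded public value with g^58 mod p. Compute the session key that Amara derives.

253

Amara receives Mira's public value M = 6^58 mod 2003 instead of the honest one.
6^1 ≡ 6 (mod 2003)
6^2 = (6^1)^2 ≡ 6^2 = 36 ≡ 36 (mod 2003)
6^4 = (6^2)^2 ≡ 36^2 = 1296 ≡ 1296 (mod 2003)
6^8 = (6^4)^2 ≡ 1296^2 = 1679616 ≡ 1102 (mod 2003)
6^16 = (6^8)^2 ≡ 1102^2 = 1214404 ≡ 586 (mod 2003)
6^32 = (6^16)^2 ≡ 586^2 = 343396 ≡ 883 (mod 2003)
6^58 = 6^32 · 6^16 · 6^8 · 6^2 ≡ 883 · 586 · 1102 · 36 ≡ 755 (mod 2003).
So M = 755. Amara computes K = M^28 mod 2003.
755^1 ≡ 755 (mod 2003)
755^2 = (755^1)^2 ≡ 755^2 = 570025 ≡ 1173 (mod 2003)
755^4 = (755^2)^2 ≡ 1173^2 = 1375929 ≡ 1871 (mod 2003)
755^8 = (755^4)^2 ≡ 1871^2 = 3500641 ≡ 1400 (mod 2003)
755^16 = (755^8)^2 ≡ 1400^2 = 1960000 ≡ 1066 (mod 2003)
755^28 = 755^16 · 755^8 · 755^4 ≡ 1066 · 1400 · 1871 ≡ 253 (mod 2003).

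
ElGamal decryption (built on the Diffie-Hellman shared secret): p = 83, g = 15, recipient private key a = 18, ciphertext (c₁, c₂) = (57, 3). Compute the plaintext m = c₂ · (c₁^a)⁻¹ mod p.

9

Shared mask s = c₁^a mod p = 57^18 mod 83.
57^1 ≡ 57 (mod 83)
57^2 = (57^1)^2 ≡ 57^2 = 3249 ≡ 12 (mod 83)
57^4 = (57^2)^2 ≡ 12^2 = 144 ≡ 61 (mod 83)
57^8 = (57^4)^2 ≡ 61^2 = 3721 ≡ 69 (mod 83)
57^16 = (57^8)^2 ≡ 69^2 = 4761 ≡ 30 (mod 83)
57^18 = 57^16 · 57^2 ≡ 30 · 12 ≡ 28 (mod 83).
So s = 28; s⁻¹ ≡ 3 (mod 83).
m = c₂ · s⁻¹ mod 83 = 3 · 3 mod 83 = 9.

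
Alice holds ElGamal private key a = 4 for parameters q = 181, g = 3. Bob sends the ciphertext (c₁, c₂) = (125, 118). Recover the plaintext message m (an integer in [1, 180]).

89

Shared mask s = c₁^a mod q = 125^4 mod 181.
125^1 ≡ 125 (mod 181)
125^2 = (125^1)^2 ≡ 125^2 = 15625 ≡ 59 (mod 181)
125^4 = (125^2)^2 ≡ 59^2 = 3481 ≡ 42 (mod 181)
So s = 42; s⁻¹ ≡ 125 (mod 181).
m = c₂ · s⁻¹ mod 181 = 118 · 125 mod 181 = 89.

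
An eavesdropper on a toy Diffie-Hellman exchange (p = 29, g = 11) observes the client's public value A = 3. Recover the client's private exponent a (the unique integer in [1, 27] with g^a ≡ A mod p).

Try successive powers of 11 modulo 29:
11^1 ≡ 11
11^2 ≡ 5
11^3 ≡ 26
11^4 ≡ 25
11^5 ≡ 14
11^6 ≡ 9
11^7 ≡ 12
11^8 ≡ 16
11^9 ≡ 2
11^10 ≡ 22
11^11 ≡ 10
11^12 ≡ 23
11^13 ≡ 21
11^14 ≡ 28
11^15 ≡ 18
11^16 ≡ 24
11^17 ≡ 3
Found: a = 17.

17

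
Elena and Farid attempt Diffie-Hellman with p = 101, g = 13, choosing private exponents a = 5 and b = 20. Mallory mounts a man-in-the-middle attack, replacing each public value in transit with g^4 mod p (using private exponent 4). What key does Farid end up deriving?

Farid receives Mallory's public value M = 13^4 mod 101 instead of the honest one.
13^1 ≡ 13 (mod 101)
13^2 = (13^1)^2 ≡ 13^2 = 169 ≡ 68 (mod 101)
13^4 = (13^2)^2 ≡ 68^2 = 4624 ≡ 79 (mod 101)
So M = 79. Farid computes K = M^20 mod 101.
79^1 ≡ 79 (mod 101)
79^2 = (79^1)^2 ≡ 79^2 = 6241 ≡ 80 (mod 101)
79^4 = (79^2)^2 ≡ 80^2 = 6400 ≡ 37 (mod 101)
79^8 = (79^4)^2 ≡ 37^2 = 1369 ≡ 56 (mod 101)
79^16 = (79^8)^2 ≡ 56^2 = 3136 ≡ 5 (mod 101)
79^20 = 79^16 · 79^4 ≡ 5 · 37 ≡ 84 (mod 101).

84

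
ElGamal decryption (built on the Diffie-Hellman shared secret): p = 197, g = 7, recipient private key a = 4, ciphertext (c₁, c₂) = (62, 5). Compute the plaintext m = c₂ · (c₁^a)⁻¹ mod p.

119

Shared mask s = c₁^a mod p = 62^4 mod 197.
62^1 ≡ 62 (mod 197)
62^2 = (62^1)^2 ≡ 62^2 = 3844 ≡ 101 (mod 197)
62^4 = (62^2)^2 ≡ 101^2 = 10201 ≡ 154 (mod 197)
So s = 154; s⁻¹ ≡ 142 (mod 197).
m = c₂ · s⁻¹ mod 197 = 5 · 142 mod 197 = 119.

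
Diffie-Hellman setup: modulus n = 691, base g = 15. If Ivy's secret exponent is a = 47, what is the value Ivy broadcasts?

313

Public value = 15^{47} \pmod{691}.
15^1 ≡ 15 (mod 691)
15^2 = (15^1)^2 ≡ 15^2 = 225 ≡ 225 (mod 691)
15^4 = (15^2)^2 ≡ 225^2 = 50625 ≡ 182 (mod 691)
15^8 = (15^4)^2 ≡ 182^2 = 33124 ≡ 647 (mod 691)
15^16 = (15^8)^2 ≡ 647^2 = 418609 ≡ 554 (mod 691)
15^32 = (15^16)^2 ≡ 554^2 = 306916 ≡ 112 (mod 691)
15^47 = 15^32 · 15^8 · 15^4 · 15^2 · 15^1 ≡ 112 · 647 · 182 · 225 · 15 ≡ 313 (mod 691).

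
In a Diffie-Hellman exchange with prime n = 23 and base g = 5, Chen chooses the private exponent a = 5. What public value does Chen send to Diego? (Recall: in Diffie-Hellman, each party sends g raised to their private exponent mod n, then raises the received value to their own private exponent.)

Public value = 5^5 mod 23.
5^1 ≡ 5 (mod 23)
5^2 = (5^1)^2 ≡ 5^2 = 25 ≡ 2 (mod 23)
5^4 = (5^2)^2 ≡ 2^2 = 4 ≡ 4 (mod 23)
5^5 = 5^4 · 5^1 ≡ 4 · 5 ≡ 20 (mod 23).

20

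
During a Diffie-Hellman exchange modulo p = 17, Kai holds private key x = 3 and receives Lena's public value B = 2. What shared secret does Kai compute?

8

Shared key K = 2^3 mod 17.
2^1 ≡ 2 (mod 17)
2^2 = (2^1)^2 ≡ 2^2 = 4 ≡ 4 (mod 17)
2^3 = 2^2 · 2^1 ≡ 4 · 2 ≡ 8 (mod 17).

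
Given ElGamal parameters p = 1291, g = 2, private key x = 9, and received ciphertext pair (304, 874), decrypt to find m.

33

Shared mask s = c₁^x mod p = 304^9 mod 1291.
304^1 ≡ 304 (mod 1291)
304^2 = (304^1)^2 ≡ 304^2 = 92416 ≡ 755 (mod 1291)
304^4 = (304^2)^2 ≡ 755^2 = 570025 ≡ 694 (mod 1291)
304^8 = (304^4)^2 ≡ 694^2 = 481636 ≡ 93 (mod 1291)
304^9 = 304^8 · 304^1 ≡ 93 · 304 ≡ 1161 (mod 1291).
So s = 1161; s⁻¹ ≡ 1003 (mod 1291).
m = c₂ · s⁻¹ mod 1291 = 874 · 1003 mod 1291 = 33.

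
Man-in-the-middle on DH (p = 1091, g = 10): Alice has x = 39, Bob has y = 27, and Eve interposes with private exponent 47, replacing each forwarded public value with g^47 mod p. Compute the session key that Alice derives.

1070

Alice receives Eve's public value M = 10^47 mod 1091 instead of the honest one.
10^1 ≡ 10 (mod 1091)
10^2 = (10^1)^2 ≡ 10^2 = 100 ≡ 100 (mod 1091)
10^4 = (10^2)^2 ≡ 100^2 = 10000 ≡ 181 (mod 1091)
10^8 = (10^4)^2 ≡ 181^2 = 32761 ≡ 31 (mod 1091)
10^16 = (10^8)^2 ≡ 31^2 = 961 ≡ 961 (mod 1091)
10^32 = (10^16)^2 ≡ 961^2 = 923521 ≡ 535 (mod 1091)
10^47 = 10^32 · 10^8 · 10^4 · 10^2 · 10^1 ≡ 535 · 31 · 181 · 100 · 10 ≡ 682 (mod 1091).
So M = 682. Alice computes K = M^39 mod 1091.
682^1 ≡ 682 (mod 1091)
682^2 = (682^1)^2 ≡ 682^2 = 465124 ≡ 358 (mod 1091)
682^4 = (682^2)^2 ≡ 358^2 = 128164 ≡ 517 (mod 1091)
682^8 = (682^4)^2 ≡ 517^2 = 267289 ≡ 1085 (mod 1091)
682^16 = (682^8)^2 ≡ 1085^2 = 1177225 ≡ 36 (mod 1091)
682^32 = (682^16)^2 ≡ 36^2 = 1296 ≡ 205 (mod 1091)
682^39 = 682^32 · 682^4 · 682^2 · 682^1 ≡ 205 · 517 · 358 · 682 ≡ 1070 (mod 1091).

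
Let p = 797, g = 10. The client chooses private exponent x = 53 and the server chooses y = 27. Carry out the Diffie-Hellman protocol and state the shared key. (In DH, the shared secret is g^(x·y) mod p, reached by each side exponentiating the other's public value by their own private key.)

313

The client sends A = g^x mod p = 10^53 mod 797.
10^1 ≡ 10 (mod 797)
10^2 = (10^1)^2 ≡ 10^2 = 100 ≡ 100 (mod 797)
10^4 = (10^2)^2 ≡ 100^2 = 10000 ≡ 436 (mod 797)
10^8 = (10^4)^2 ≡ 436^2 = 190096 ≡ 410 (mod 797)
10^16 = (10^8)^2 ≡ 410^2 = 168100 ≡ 730 (mod 797)
10^32 = (10^16)^2 ≡ 730^2 = 532900 ≡ 504 (mod 797)
10^53 = 10^32 · 10^16 · 10^4 · 10^1 ≡ 504 · 730 · 436 · 10 ≡ 533 (mod 797).
So A = 533. The server then computes K = A^y mod p = 533^27 mod 797.
533^1 ≡ 533 (mod 797)
533^2 = (533^1)^2 ≡ 533^2 = 284089 ≡ 357 (mod 797)
533^4 = (533^2)^2 ≡ 357^2 = 127449 ≡ 726 (mod 797)
533^8 = (533^4)^2 ≡ 726^2 = 527076 ≡ 259 (mod 797)
533^16 = (533^8)^2 ≡ 259^2 = 67081 ≡ 133 (mod 797)
533^27 = 533^16 · 533^8 · 533^2 · 533^1 ≡ 133 · 259 · 357 · 533 ≡ 313 (mod 797).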